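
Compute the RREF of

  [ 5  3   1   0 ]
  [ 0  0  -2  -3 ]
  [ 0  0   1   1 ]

Multiply R1 by 1/5.
  [ 1  3/5  1/5   0 ]
  [ 0    0   -2  -3 ]
  [ 0    0    1   1 ]
Multiply R2 by -1/2.
  [ 1  3/5  1/5    0 ]
  [ 0    0    1  3/2 ]
  [ 0    0    1    1 ]
Subtract R2 from R3.
  [ 1  3/5  1/5     0 ]
  [ 0    0    1   3/2 ]
  [ 0    0    0  -1/2 ]
Multiply R3 by -2.
  [ 1  3/5  1/5    0 ]
  [ 0    0    1  3/2 ]
  [ 0    0    0    1 ]
Subtract 3/2 times R3 from R2.
  [ 1  3/5  1/5  0 ]
  [ 0    0    1  0 ]
  [ 0    0    0  1 ]
Subtract 1/5 times R2 from R1.
  [ 1  3/5  0  0 ]
  [ 0    0  1  0 ]
  [ 0    0  0  1 ]

[[1, 3/5, 0, 0], [0, 0, 1, 0], [0, 0, 0, 1]]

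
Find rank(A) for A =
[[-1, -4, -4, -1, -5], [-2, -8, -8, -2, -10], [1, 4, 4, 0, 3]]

ρ1 -> -1·ρ1
  [  1   4   4   1    5 ]
  [ -2  -8  -8  -2  -10 ]
  [  1   4   4   0    3 ]
ρ2 -> ρ2 + 2·ρ1
  [ 1  4  4  1  5 ]
  [ 0  0  0  0  0 ]
  [ 1  4  4  0  3 ]
ρ3 -> ρ3 − ρ1
  [ 1  4  4   1   5 ]
  [ 0  0  0   0   0 ]
  [ 0  0  0  -1  -2 ]
ρ2 <=> ρ3
  [ 1  4  4   1   5 ]
  [ 0  0  0  -1  -2 ]
  [ 0  0  0   0   0 ]
ρ2 -> -1·ρ2
  [ 1  4  4  1  5 ]
  [ 0  0  0  1  2 ]
  [ 0  0  0  0  0 ]
ρ1 -> ρ1 − ρ2
  [ 1  4  4  0  3 ]
  [ 0  0  0  1  2 ]
  [ 0  0  0  0  0 ]
The reduced form has 2 nonzero rows.

rank = 2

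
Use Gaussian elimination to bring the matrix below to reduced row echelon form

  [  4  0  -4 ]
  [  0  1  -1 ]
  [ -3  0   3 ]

ρ1 := 1/4·ρ1
  [  1  0  -1 ]
  [  0  1  -1 ]
  [ -3  0   3 ]
ρ3 := ρ3 + 3·ρ1
  [ 1  0  -1 ]
  [ 0  1  -1 ]
  [ 0  0   0 ]

[[1, 0, -1], [0, 1, -1], [0, 0, 0]]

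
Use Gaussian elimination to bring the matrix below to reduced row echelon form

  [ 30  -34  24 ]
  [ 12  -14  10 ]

ρ1 ← 1/30·ρ1
  [  1  -17/15  4/5 ]
  [ 12     -14   10 ]
ρ2 ← ρ2 − 12·ρ1
  [ 1  -17/15  4/5 ]
  [ 0    -2/5  2/5 ]
ρ2 ← -5/2·ρ2
  [ 1  -17/15  4/5 ]
  [ 0       1   -1 ]
ρ1 ← ρ1 + 17/15·ρ2
  [ 1  0  -1/3 ]
  [ 0  1    -1 ]

[[1, 0, -1/3], [0, 1, -1]]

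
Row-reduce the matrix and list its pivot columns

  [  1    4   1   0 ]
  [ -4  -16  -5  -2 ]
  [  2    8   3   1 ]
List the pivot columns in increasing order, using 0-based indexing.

R2 → R2 + 4·R1
  [ 1  4   1   0 ]
  [ 0  0  -1  -2 ]
  [ 2  8   3   1 ]
R3 → R3 − 2·R1
  [ 1  4   1   0 ]
  [ 0  0  -1  -2 ]
  [ 0  0   1   1 ]
R2 → -1·R2
  [ 1  4  1  0 ]
  [ 0  0  1  2 ]
  [ 0  0  1  1 ]
R3 → R3 − R2
  [ 1  4  1   0 ]
  [ 0  0  1   2 ]
  [ 0  0  0  -1 ]
R3 → -1·R3
  [ 1  4  1  0 ]
  [ 0  0  1  2 ]
  [ 0  0  0  1 ]
R2 → R2 − 2·R3
  [ 1  4  1  0 ]
  [ 0  0  1  0 ]
  [ 0  0  0  1 ]
R1 → R1 − R2
  [ 1  4  0  0 ]
  [ 0  0  1  0 ]
  [ 0  0  0  1 ]
Pivot columns are the columns containing a leading 1.

0, 2, 3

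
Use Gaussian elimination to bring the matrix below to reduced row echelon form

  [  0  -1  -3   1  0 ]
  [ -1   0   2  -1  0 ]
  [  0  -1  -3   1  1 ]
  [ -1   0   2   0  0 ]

[[1, 0, -2, 0, 0], [0, 1, 3, 0, 0], [0, 0, 0, 1, 0], [0, 0, 0, 0, 1]]

R1 ↔ R2
  [ -1   0   2  -1  0 ]
  [  0  -1  -3   1  0 ]
  [  0  -1  -3   1  1 ]
  [ -1   0   2   0  0 ]
R1 := -1·R1
  [  1   0  -2  1  0 ]
  [  0  -1  -3  1  0 ]
  [  0  -1  -3  1  1 ]
  [ -1   0   2  0  0 ]
R4 := R4 + R1
  [ 1   0  -2  1  0 ]
  [ 0  -1  -3  1  0 ]
  [ 0  -1  -3  1  1 ]
  [ 0   0   0  1  0 ]
R2 := -1·R2
  [ 1   0  -2   1  0 ]
  [ 0   1   3  -1  0 ]
  [ 0  -1  -3   1  1 ]
  [ 0   0   0   1  0 ]
R3 := R3 + R2
  [ 1  0  -2   1  0 ]
  [ 0  1   3  -1  0 ]
  [ 0  0   0   0  1 ]
  [ 0  0   0   1  0 ]
R3 ↔ R4
  [ 1  0  -2   1  0 ]
  [ 0  1   3  -1  0 ]
  [ 0  0   0   1  0 ]
  [ 0  0   0   0  1 ]
R2 := R2 + R3
  [ 1  0  -2  1  0 ]
  [ 0  1   3  0  0 ]
  [ 0  0   0  1  0 ]
  [ 0  0   0  0  1 ]
R1 := R1 − R3
  [ 1  0  -2  0  0 ]
  [ 0  1   3  0  0 ]
  [ 0  0   0  1  0 ]
  [ 0  0   0  0  1 ]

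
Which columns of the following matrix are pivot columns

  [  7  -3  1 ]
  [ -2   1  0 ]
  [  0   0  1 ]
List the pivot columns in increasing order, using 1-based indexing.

1, 2, 3

R1 → 1/7·R1
  [  1  -3/7  1/7 ]
  [ -2     1    0 ]
  [  0     0    1 ]
R2 → R2 + 2·R1
  [ 1  -3/7  1/7 ]
  [ 0   1/7  2/7 ]
  [ 0     0    1 ]
R2 → 7·R2
  [ 1  -3/7  1/7 ]
  [ 0     1    2 ]
  [ 0     0    1 ]
R2 → R2 − 2·R3
  [ 1  -3/7  1/7 ]
  [ 0     1    0 ]
  [ 0     0    1 ]
R1 → R1 − 1/7·R3
  [ 1  -3/7  0 ]
  [ 0     1  0 ]
  [ 0     0  1 ]
R1 → R1 + 3/7·R2
  [ 1  0  0 ]
  [ 0  1  0 ]
  [ 0  0  1 ]
Pivot columns are the columns containing a leading 1.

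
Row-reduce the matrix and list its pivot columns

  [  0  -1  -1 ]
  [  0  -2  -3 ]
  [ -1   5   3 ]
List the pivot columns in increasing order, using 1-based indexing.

Swap R1 and R3.
Multiply R1 by -1.
Multiply R2 by -1/2.
Add R2 to R3.
Multiply R3 by 2.
Subtract 3/2 times R3 from R2.
Add 3 times R3 to R1.
Add 5 times R2 to R1.
Pivot columns are the columns containing a leading 1.

1, 2, 3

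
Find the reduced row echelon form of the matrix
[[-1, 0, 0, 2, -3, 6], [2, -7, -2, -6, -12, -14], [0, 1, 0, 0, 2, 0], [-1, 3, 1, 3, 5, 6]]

R1 := -1·R1
  [  1   0   0  -2    3   -6 ]
  [  2  -7  -2  -6  -12  -14 ]
  [  0   1   0   0    2    0 ]
  [ -1   3   1   3    5    6 ]
R2 := R2 − 2·R1
  [  1   0   0  -2    3  -6 ]
  [  0  -7  -2  -2  -18  -2 ]
  [  0   1   0   0    2   0 ]
  [ -1   3   1   3    5   6 ]
R4 := R4 + R1
  [ 1   0   0  -2    3  -6 ]
  [ 0  -7  -2  -2  -18  -2 ]
  [ 0   1   0   0    2   0 ]
  [ 0   3   1   1    8   0 ]
R2 := -1/7·R2
  [ 1  0    0   -2     3   -6 ]
  [ 0  1  2/7  2/7  18/7  2/7 ]
  [ 0  1    0    0     2    0 ]
  [ 0  3    1    1     8    0 ]
R3 := R3 − R2
  [ 1  0     0    -2     3    -6 ]
  [ 0  1   2/7   2/7  18/7   2/7 ]
  [ 0  0  -2/7  -2/7  -4/7  -2/7 ]
  [ 0  3     1     1     8     0 ]
R4 := R4 − 3·R2
  [ 1  0     0    -2     3    -6 ]
  [ 0  1   2/7   2/7  18/7   2/7 ]
  [ 0  0  -2/7  -2/7  -4/7  -2/7 ]
  [ 0  0   1/7   1/7   2/7  -6/7 ]
R3 := -7/2·R3
  [ 1  0    0   -2     3    -6 ]
  [ 0  1  2/7  2/7  18/7   2/7 ]
  [ 0  0    1    1     2     1 ]
  [ 0  0  1/7  1/7   2/7  -6/7 ]
R4 := R4 − 1/7·R3
  [ 1  0    0   -2     3   -6 ]
  [ 0  1  2/7  2/7  18/7  2/7 ]
  [ 0  0    1    1     2    1 ]
  [ 0  0    0    0     0   -1 ]
R4 := -1·R4
  [ 1  0    0   -2     3   -6 ]
  [ 0  1  2/7  2/7  18/7  2/7 ]
  [ 0  0    1    1     2    1 ]
  [ 0  0    0    0     0    1 ]
R3 := R3 − R4
  [ 1  0    0   -2     3   -6 ]
  [ 0  1  2/7  2/7  18/7  2/7 ]
  [ 0  0    1    1     2    0 ]
  [ 0  0    0    0     0    1 ]
R2 := R2 − 2/7·R4
  [ 1  0    0   -2     3  -6 ]
  [ 0  1  2/7  2/7  18/7   0 ]
  [ 0  0    1    1     2   0 ]
  [ 0  0    0    0     0   1 ]
R1 := R1 + 6·R4
  [ 1  0    0   -2     3  0 ]
  [ 0  1  2/7  2/7  18/7  0 ]
  [ 0  0    1    1     2  0 ]
  [ 0  0    0    0     0  1 ]
R2 := R2 − 2/7·R3
  [ 1  0  0  -2  3  0 ]
  [ 0  1  0   0  2  0 ]
  [ 0  0  1   1  2  0 ]
  [ 0  0  0   0  0  1 ]

[[1, 0, 0, -2, 3, 0], [0, 1, 0, 0, 2, 0], [0, 0, 1, 1, 2, 0], [0, 0, 0, 0, 0, 1]]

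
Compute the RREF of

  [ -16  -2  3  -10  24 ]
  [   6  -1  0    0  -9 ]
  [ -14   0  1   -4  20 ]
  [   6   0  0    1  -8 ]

R1 -> -1/16·R1
  [   1  1/8  -3/16  5/8  -3/2 ]
  [   6   -1      0    0    -9 ]
  [ -14    0      1   -4    20 ]
  [   6    0      0    1    -8 ]
R2 -> R2 − 6·R1
  [   1   1/8  -3/16    5/8  -3/2 ]
  [   0  -7/4    9/8  -15/4     0 ]
  [ -14     0      1     -4    20 ]
  [   6     0      0      1    -8 ]
R3 -> R3 + 14·R1
  [ 1   1/8  -3/16    5/8  -3/2 ]
  [ 0  -7/4    9/8  -15/4     0 ]
  [ 0   7/4  -13/8   19/4    -1 ]
  [ 6     0      0      1    -8 ]
R4 -> R4 − 6·R1
  [ 1   1/8  -3/16    5/8  -3/2 ]
  [ 0  -7/4    9/8  -15/4     0 ]
  [ 0   7/4  -13/8   19/4    -1 ]
  [ 0  -3/4    9/8  -11/4     1 ]
R2 -> -4/7·R2
  [ 1   1/8  -3/16    5/8  -3/2 ]
  [ 0     1  -9/14   15/7     0 ]
  [ 0   7/4  -13/8   19/4    -1 ]
  [ 0  -3/4    9/8  -11/4     1 ]
R3 -> R3 − 7/4·R2
  [ 1   1/8  -3/16    5/8  -3/2 ]
  [ 0     1  -9/14   15/7     0 ]
  [ 0     0   -1/2      1    -1 ]
  [ 0  -3/4    9/8  -11/4     1 ]
R4 -> R4 + 3/4·R2
  [ 1  1/8  -3/16   5/8  -3/2 ]
  [ 0    1  -9/14  15/7     0 ]
  [ 0    0   -1/2     1    -1 ]
  [ 0    0   9/14  -8/7     1 ]
R3 -> -2·R3
  [ 1  1/8  -3/16   5/8  -3/2 ]
  [ 0    1  -9/14  15/7     0 ]
  [ 0    0      1    -2     2 ]
  [ 0    0   9/14  -8/7     1 ]
R4 -> R4 − 9/14·R3
  [ 1  1/8  -3/16   5/8  -3/2 ]
  [ 0    1  -9/14  15/7     0 ]
  [ 0    0      1    -2     2 ]
  [ 0    0      0   1/7  -2/7 ]
R4 -> 7·R4
  [ 1  1/8  -3/16   5/8  -3/2 ]
  [ 0    1  -9/14  15/7     0 ]
  [ 0    0      1    -2     2 ]
  [ 0    0      0     1    -2 ]
R3 -> R3 + 2·R4
  [ 1  1/8  -3/16   5/8  -3/2 ]
  [ 0    1  -9/14  15/7     0 ]
  [ 0    0      1     0    -2 ]
  [ 0    0      0     1    -2 ]
R2 -> R2 − 15/7·R4
  [ 1  1/8  -3/16  5/8  -3/2 ]
  [ 0    1  -9/14    0  30/7 ]
  [ 0    0      1    0    -2 ]
  [ 0    0      0    1    -2 ]
R1 -> R1 − 5/8·R4
  [ 1  1/8  -3/16  0  -1/4 ]
  [ 0    1  -9/14  0  30/7 ]
  [ 0    0      1  0    -2 ]
  [ 0    0      0  1    -2 ]
R2 -> R2 + 9/14·R3
  [ 1  1/8  -3/16  0  -1/4 ]
  [ 0    1      0  0     3 ]
  [ 0    0      1  0    -2 ]
  [ 0    0      0  1    -2 ]
R1 -> R1 + 3/16·R3
  [ 1  1/8  0  0  -5/8 ]
  [ 0    1  0  0     3 ]
  [ 0    0  1  0    -2 ]
  [ 0    0  0  1    -2 ]
R1 -> R1 − 1/8·R2
  [ 1  0  0  0  -1 ]
  [ 0  1  0  0   3 ]
  [ 0  0  1  0  -2 ]
  [ 0  0  0  1  -2 ]

[[1, 0, 0, 0, -1], [0, 1, 0, 0, 3], [0, 0, 1, 0, -2], [0, 0, 0, 1, -2]]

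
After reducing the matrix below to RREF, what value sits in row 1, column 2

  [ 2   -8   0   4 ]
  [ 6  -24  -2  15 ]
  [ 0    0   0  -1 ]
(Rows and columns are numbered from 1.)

-4

Multiply ρ1 by 1/2.
Subtract 6 times ρ1 from ρ2.
Multiply ρ2 by -1/2.
Multiply ρ3 by -1.
Add 3/2 times ρ3 to ρ2.
Subtract 2 times ρ3 from ρ1.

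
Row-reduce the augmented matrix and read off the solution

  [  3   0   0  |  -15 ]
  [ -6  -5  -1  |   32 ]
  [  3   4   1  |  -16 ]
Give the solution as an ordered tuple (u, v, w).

Multiply R1 by 1/3.
Add 6 times R1 to R2.
Subtract 3 times R1 from R3.
Multiply R2 by -1/5.
Subtract 4 times R2 from R3.
Multiply R3 by 5.
Subtract 1/5 times R3 from R2.
Reading off the last column: u = -5, v = -1, w = 3.

(-5, -1, 3)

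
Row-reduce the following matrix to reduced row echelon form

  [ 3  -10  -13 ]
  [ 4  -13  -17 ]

[[1, 0, -1], [0, 1, 1]]

R1 ← 1/3·R1
R2 ← R2 − 4·R1
R2 ← 3·R2
R1 ← R1 + 10/3·R2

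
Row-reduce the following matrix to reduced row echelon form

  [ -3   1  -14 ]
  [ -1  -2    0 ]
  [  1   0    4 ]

[[1, 0, 4], [0, 1, -2], [0, 0, 0]]

R1 := -1/3·R1
R2 := R2 + R1
R3 := R3 − R1
R2 := -3/7·R2
R3 := R3 − 1/3·R2
R1 := R1 + 1/3·R2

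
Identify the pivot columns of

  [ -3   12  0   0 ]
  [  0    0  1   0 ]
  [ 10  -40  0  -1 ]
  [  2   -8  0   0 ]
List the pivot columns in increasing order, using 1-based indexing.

1, 3, 4

Multiply R1 by -1/3.
  [  1   -4  0   0 ]
  [  0    0  1   0 ]
  [ 10  -40  0  -1 ]
  [  2   -8  0   0 ]
Subtract 10 times R1 from R3.
  [ 1  -4  0   0 ]
  [ 0   0  1   0 ]
  [ 0   0  0  -1 ]
  [ 2  -8  0   0 ]
Subtract 2 times R1 from R4.
  [ 1  -4  0   0 ]
  [ 0   0  1   0 ]
  [ 0   0  0  -1 ]
  [ 0   0  0   0 ]
Multiply R3 by -1.
  [ 1  -4  0  0 ]
  [ 0   0  1  0 ]
  [ 0   0  0  1 ]
  [ 0   0  0  0 ]
Pivot columns are the columns containing a leading 1.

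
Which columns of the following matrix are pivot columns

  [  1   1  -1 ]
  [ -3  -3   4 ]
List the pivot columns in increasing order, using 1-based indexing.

1, 3

r2 → r2 + 3·r1
  [ 1  1  -1 ]
  [ 0  0   1 ]
r1 → r1 + r2
  [ 1  1  0 ]
  [ 0  0  1 ]
Pivot columns are the columns containing a leading 1.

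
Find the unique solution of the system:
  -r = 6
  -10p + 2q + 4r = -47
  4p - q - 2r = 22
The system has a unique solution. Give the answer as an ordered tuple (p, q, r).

Form the augmented matrix and row-reduce:
  [   0   0  -1  |    6 ]
  [ -10   2   4  |  -47 ]
  [   4  -1  -2  |   22 ]
r1 ↔ r2
  [ -10   2   4  |  -47 ]
  [   0   0  -1  |    6 ]
  [   4  -1  -2  |   22 ]
r1 ← -1/10·r1
  [ 1  -1/5  -2/5  |  47/10 ]
  [ 0     0    -1  |      6 ]
  [ 4    -1    -2  |     22 ]
r3 ← r3 − 4·r1
  [ 1  -1/5  -2/5  |  47/10 ]
  [ 0     0    -1  |      6 ]
  [ 0  -1/5  -2/5  |   16/5 ]
r2 ↔ r3
  [ 1  -1/5  -2/5  |  47/10 ]
  [ 0  -1/5  -2/5  |   16/5 ]
  [ 0     0    -1  |      6 ]
r2 ← -5·r2
  [ 1  -1/5  -2/5  |  47/10 ]
  [ 0     1     2  |    -16 ]
  [ 0     0    -1  |      6 ]
r3 ← -1·r3
  [ 1  -1/5  -2/5  |  47/10 ]
  [ 0     1     2  |    -16 ]
  [ 0     0     1  |     -6 ]
r2 ← r2 − 2·r3
  [ 1  -1/5  -2/5  |  47/10 ]
  [ 0     1     0  |     -4 ]
  [ 0     0     1  |     -6 ]
r1 ← r1 + 2/5·r3
  [ 1  -1/5  0  |  23/10 ]
  [ 0     1  0  |     -4 ]
  [ 0     0  1  |     -6 ]
r1 ← r1 + 1/5·r2
  [ 1  0  0  |  3/2 ]
  [ 0  1  0  |   -4 ]
  [ 0  0  1  |   -6 ]
Reading off the last column: p = 3/2, q = -4, r = -6.

(3/2, -4, -6)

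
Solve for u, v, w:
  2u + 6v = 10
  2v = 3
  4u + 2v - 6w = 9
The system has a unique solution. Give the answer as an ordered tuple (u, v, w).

(1/2, 3/2, -2/3)

Form the augmented matrix and row-reduce:
  [ 2  6   0  |  10 ]
  [ 0  2   0  |   3 ]
  [ 4  2  -6  |   9 ]
R1 → 1/2·R1
R3 → R3 − 4·R1
R2 → 1/2·R2
R3 → R3 + 10·R2
R3 → -1/6·R3
R1 → R1 − 3·R2
Reading off the last column: u = 1/2, v = 3/2, w = -2/3.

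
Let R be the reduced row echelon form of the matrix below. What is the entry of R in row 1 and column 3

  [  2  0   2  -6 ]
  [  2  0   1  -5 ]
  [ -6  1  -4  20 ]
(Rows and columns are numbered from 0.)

r1 -> 1/2·r1
  [  1  0   1  -3 ]
  [  2  0   1  -5 ]
  [ -6  1  -4  20 ]
r2 -> r2 − 2·r1
  [  1  0   1  -3 ]
  [  0  0  -1   1 ]
  [ -6  1  -4  20 ]
r3 -> r3 + 6·r1
  [ 1  0   1  -3 ]
  [ 0  0  -1   1 ]
  [ 0  1   2   2 ]
r2 ↔ r3
  [ 1  0   1  -3 ]
  [ 0  1   2   2 ]
  [ 0  0  -1   1 ]
r3 -> -1·r3
  [ 1  0  1  -3 ]
  [ 0  1  2   2 ]
  [ 0  0  1  -1 ]
r2 -> r2 − 2·r3
  [ 1  0  1  -3 ]
  [ 0  1  0   4 ]
  [ 0  0  1  -1 ]
r1 -> r1 − r3
  [ 1  0  0  -2 ]
  [ 0  1  0   4 ]
  [ 0  0  1  -1 ]

4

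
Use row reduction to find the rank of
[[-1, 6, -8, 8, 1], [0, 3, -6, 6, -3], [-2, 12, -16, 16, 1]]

rank = 3

Multiply ρ1 by -1.
Add 2 times ρ1 to ρ3.
Multiply ρ2 by 1/3.
Multiply ρ3 by -1.
Add ρ3 to ρ2.
Add ρ3 to ρ1.
Add 6 times ρ2 to ρ1.
The reduced form has 3 nonzero rows.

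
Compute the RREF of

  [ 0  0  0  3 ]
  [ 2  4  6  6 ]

R1 <-> R2
  [ 2  4  6  6 ]
  [ 0  0  0  3 ]
R1 ← 1/2·R1
  [ 1  2  3  3 ]
  [ 0  0  0  3 ]
R2 ← 1/3·R2
  [ 1  2  3  3 ]
  [ 0  0  0  1 ]
R1 ← R1 − 3·R2
  [ 1  2  3  0 ]
  [ 0  0  0  1 ]

[[1, 2, 3, 0], [0, 0, 0, 1]]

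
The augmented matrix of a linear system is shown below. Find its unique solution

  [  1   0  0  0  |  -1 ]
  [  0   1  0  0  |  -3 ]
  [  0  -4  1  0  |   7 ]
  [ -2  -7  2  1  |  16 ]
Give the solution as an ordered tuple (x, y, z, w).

ρ4 ← ρ4 + 2·ρ1
  [ 1   0  0  0  |  -1 ]
  [ 0   1  0  0  |  -3 ]
  [ 0  -4  1  0  |   7 ]
  [ 0  -7  2  1  |  14 ]
ρ3 ← ρ3 + 4·ρ2
  [ 1   0  0  0  |  -1 ]
  [ 0   1  0  0  |  -3 ]
  [ 0   0  1  0  |  -5 ]
  [ 0  -7  2  1  |  14 ]
ρ4 ← ρ4 + 7·ρ2
  [ 1  0  0  0  |  -1 ]
  [ 0  1  0  0  |  -3 ]
  [ 0  0  1  0  |  -5 ]
  [ 0  0  2  1  |  -7 ]
ρ4 ← ρ4 − 2·ρ3
  [ 1  0  0  0  |  -1 ]
  [ 0  1  0  0  |  -3 ]
  [ 0  0  1  0  |  -5 ]
  [ 0  0  0  1  |   3 ]
Reading off the last column: x = -1, y = -3, z = -5, w = 3.

(-1, -3, -5, 3)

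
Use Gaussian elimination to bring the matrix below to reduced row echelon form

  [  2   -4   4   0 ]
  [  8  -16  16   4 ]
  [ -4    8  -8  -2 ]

R1 → 1/2·R1
  [  1   -2   2   0 ]
  [  8  -16  16   4 ]
  [ -4    8  -8  -2 ]
R2 → R2 − 8·R1
  [  1  -2   2   0 ]
  [  0   0   0   4 ]
  [ -4   8  -8  -2 ]
R3 → R3 + 4·R1
  [ 1  -2  2   0 ]
  [ 0   0  0   4 ]
  [ 0   0  0  -2 ]
R2 → 1/4·R2
  [ 1  -2  2   0 ]
  [ 0   0  0   1 ]
  [ 0   0  0  -2 ]
R3 → R3 + 2·R2
  [ 1  -2  2  0 ]
  [ 0   0  0  1 ]
  [ 0   0  0  0 ]

[[1, -2, 2, 0], [0, 0, 0, 1], [0, 0, 0, 0]]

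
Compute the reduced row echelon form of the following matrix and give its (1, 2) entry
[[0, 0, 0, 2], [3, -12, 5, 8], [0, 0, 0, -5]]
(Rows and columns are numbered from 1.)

-4

r1 <-> r2
  [ 3  -12  5   8 ]
  [ 0    0  0   2 ]
  [ 0    0  0  -5 ]
r1 := 1/3·r1
  [ 1  -4  5/3  8/3 ]
  [ 0   0    0    2 ]
  [ 0   0    0   -5 ]
r2 := 1/2·r2
  [ 1  -4  5/3  8/3 ]
  [ 0   0    0    1 ]
  [ 0   0    0   -5 ]
r3 := r3 + 5·r2
  [ 1  -4  5/3  8/3 ]
  [ 0   0    0    1 ]
  [ 0   0    0    0 ]
r1 := r1 − 8/3·r2
  [ 1  -4  5/3  0 ]
  [ 0   0    0  1 ]
  [ 0   0    0  0 ]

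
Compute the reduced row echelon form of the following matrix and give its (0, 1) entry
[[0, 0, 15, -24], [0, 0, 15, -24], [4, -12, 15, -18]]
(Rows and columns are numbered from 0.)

-3

R1 <=> R3
  [ 4  -12  15  -18 ]
  [ 0    0  15  -24 ]
  [ 0    0  15  -24 ]
R1 → 1/4·R1
  [ 1  -3  15/4  -9/2 ]
  [ 0   0    15   -24 ]
  [ 0   0    15   -24 ]
R2 → 1/15·R2
  [ 1  -3  15/4  -9/2 ]
  [ 0   0     1  -8/5 ]
  [ 0   0    15   -24 ]
R3 → R3 − 15·R2
  [ 1  -3  15/4  -9/2 ]
  [ 0   0     1  -8/5 ]
  [ 0   0     0     0 ]
R1 → R1 − 15/4·R2
  [ 1  -3  0   3/2 ]
  [ 0   0  1  -8/5 ]
  [ 0   0  0     0 ]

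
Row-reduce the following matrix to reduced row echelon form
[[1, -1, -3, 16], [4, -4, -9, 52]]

ρ2 → ρ2 − 4·ρ1
  [ 1  -1  -3   16 ]
  [ 0   0   3  -12 ]
ρ2 → 1/3·ρ2
  [ 1  -1  -3  16 ]
  [ 0   0   1  -4 ]
ρ1 → ρ1 + 3·ρ2
  [ 1  -1  0   4 ]
  [ 0   0  1  -4 ]

[[1, -1, 0, 4], [0, 0, 1, -4]]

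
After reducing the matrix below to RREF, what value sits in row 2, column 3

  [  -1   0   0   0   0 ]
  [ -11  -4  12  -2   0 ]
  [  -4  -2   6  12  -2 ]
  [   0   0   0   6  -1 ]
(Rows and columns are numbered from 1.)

-3

R1 := -1·R1
  [   1   0   0   0   0 ]
  [ -11  -4  12  -2   0 ]
  [  -4  -2   6  12  -2 ]
  [   0   0   0   6  -1 ]
R2 := R2 + 11·R1
  [  1   0   0   0   0 ]
  [  0  -4  12  -2   0 ]
  [ -4  -2   6  12  -2 ]
  [  0   0   0   6  -1 ]
R3 := R3 + 4·R1
  [ 1   0   0   0   0 ]
  [ 0  -4  12  -2   0 ]
  [ 0  -2   6  12  -2 ]
  [ 0   0   0   6  -1 ]
R2 := -1/4·R2
  [ 1   0   0    0   0 ]
  [ 0   1  -3  1/2   0 ]
  [ 0  -2   6   12  -2 ]
  [ 0   0   0    6  -1 ]
R3 := R3 + 2·R2
  [ 1  0   0    0   0 ]
  [ 0  1  -3  1/2   0 ]
  [ 0  0   0   13  -2 ]
  [ 0  0   0    6  -1 ]
R3 := 1/13·R3
  [ 1  0   0    0      0 ]
  [ 0  1  -3  1/2      0 ]
  [ 0  0   0    1  -2/13 ]
  [ 0  0   0    6     -1 ]
R4 := R4 − 6·R3
  [ 1  0   0    0      0 ]
  [ 0  1  -3  1/2      0 ]
  [ 0  0   0    1  -2/13 ]
  [ 0  0   0    0  -1/13 ]
R4 := -13·R4
  [ 1  0   0    0      0 ]
  [ 0  1  -3  1/2      0 ]
  [ 0  0   0    1  -2/13 ]
  [ 0  0   0    0      1 ]
R3 := R3 + 2/13·R4
  [ 1  0   0    0  0 ]
  [ 0  1  -3  1/2  0 ]
  [ 0  0   0    1  0 ]
  [ 0  0   0    0  1 ]
R2 := R2 − 1/2·R3
  [ 1  0   0  0  0 ]
  [ 0  1  -3  0  0 ]
  [ 0  0   0  1  0 ]
  [ 0  0   0  0  1 ]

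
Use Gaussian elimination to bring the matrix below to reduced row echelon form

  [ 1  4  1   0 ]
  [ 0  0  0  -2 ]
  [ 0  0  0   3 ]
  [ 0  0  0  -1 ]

[[1, 4, 1, 0], [0, 0, 0, 1], [0, 0, 0, 0], [0, 0, 0, 0]]

r2 ← -1/2·r2
  [ 1  4  1   0 ]
  [ 0  0  0   1 ]
  [ 0  0  0   3 ]
  [ 0  0  0  -1 ]
r3 ← r3 − 3·r2
  [ 1  4  1   0 ]
  [ 0  0  0   1 ]
  [ 0  0  0   0 ]
  [ 0  0  0  -1 ]
r4 ← r4 + r2
  [ 1  4  1  0 ]
  [ 0  0  0  1 ]
  [ 0  0  0  0 ]
  [ 0  0  0  0 ]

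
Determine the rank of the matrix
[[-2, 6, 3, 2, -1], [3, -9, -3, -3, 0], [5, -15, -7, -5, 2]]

ρ1 → -1/2·ρ1
  [ 1   -3  -3/2  -1  1/2 ]
  [ 3   -9    -3  -3    0 ]
  [ 5  -15    -7  -5    2 ]
ρ2 → ρ2 − 3·ρ1
  [ 1   -3  -3/2  -1   1/2 ]
  [ 0    0   3/2   0  -3/2 ]
  [ 5  -15    -7  -5     2 ]
ρ3 → ρ3 − 5·ρ1
  [ 1  -3  -3/2  -1   1/2 ]
  [ 0   0   3/2   0  -3/2 ]
  [ 0   0   1/2   0  -1/2 ]
ρ2 → 2/3·ρ2
  [ 1  -3  -3/2  -1   1/2 ]
  [ 0   0     1   0    -1 ]
  [ 0   0   1/2   0  -1/2 ]
ρ3 → ρ3 − 1/2·ρ2
  [ 1  -3  -3/2  -1  1/2 ]
  [ 0   0     1   0   -1 ]
  [ 0   0     0   0    0 ]
ρ1 → ρ1 + 3/2·ρ2
  [ 1  -3  0  -1  -1 ]
  [ 0   0  1   0  -1 ]
  [ 0   0  0   0   0 ]
The reduced form has 2 nonzero rows.

rank = 2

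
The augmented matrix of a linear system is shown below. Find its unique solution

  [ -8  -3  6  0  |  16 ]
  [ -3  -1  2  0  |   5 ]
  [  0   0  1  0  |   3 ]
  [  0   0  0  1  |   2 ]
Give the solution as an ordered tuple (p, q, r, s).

(1, -2, 3, 2)

R1 -> -1/8·R1
  [  1  3/8  -3/4  0  |  -2 ]
  [ -3   -1     2  0  |   5 ]
  [  0    0     1  0  |   3 ]
  [  0    0     0  1  |   2 ]
R2 -> R2 + 3·R1
  [ 1  3/8  -3/4  0  |  -2 ]
  [ 0  1/8  -1/4  0  |  -1 ]
  [ 0    0     1  0  |   3 ]
  [ 0    0     0  1  |   2 ]
R2 -> 8·R2
  [ 1  3/8  -3/4  0  |  -2 ]
  [ 0    1    -2  0  |  -8 ]
  [ 0    0     1  0  |   3 ]
  [ 0    0     0  1  |   2 ]
R2 -> R2 + 2·R3
  [ 1  3/8  -3/4  0  |  -2 ]
  [ 0    1     0  0  |  -2 ]
  [ 0    0     1  0  |   3 ]
  [ 0    0     0  1  |   2 ]
R1 -> R1 + 3/4·R3
  [ 1  3/8  0  0  |  1/4 ]
  [ 0    1  0  0  |   -2 ]
  [ 0    0  1  0  |    3 ]
  [ 0    0  0  1  |    2 ]
R1 -> R1 − 3/8·R2
  [ 1  0  0  0  |   1 ]
  [ 0  1  0  0  |  -2 ]
  [ 0  0  1  0  |   3 ]
  [ 0  0  0  1  |   2 ]
Reading off the last column: p = 1, q = -2, r = 3, s = 2.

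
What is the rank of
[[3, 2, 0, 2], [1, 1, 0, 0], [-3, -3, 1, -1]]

rank = 3

ρ1 -> 1/3·ρ1
  [  1  2/3  0  2/3 ]
  [  1    1  0    0 ]
  [ -3   -3  1   -1 ]
ρ2 -> ρ2 − ρ1
  [  1  2/3  0   2/3 ]
  [  0  1/3  0  -2/3 ]
  [ -3   -3  1    -1 ]
ρ3 -> ρ3 + 3·ρ1
  [ 1  2/3  0   2/3 ]
  [ 0  1/3  0  -2/3 ]
  [ 0   -1  1     1 ]
ρ2 -> 3·ρ2
  [ 1  2/3  0  2/3 ]
  [ 0    1  0   -2 ]
  [ 0   -1  1    1 ]
ρ3 -> ρ3 + ρ2
  [ 1  2/3  0  2/3 ]
  [ 0    1  0   -2 ]
  [ 0    0  1   -1 ]
ρ1 -> ρ1 − 2/3·ρ2
  [ 1  0  0   2 ]
  [ 0  1  0  -2 ]
  [ 0  0  1  -1 ]
The reduced form has 3 nonzero rows.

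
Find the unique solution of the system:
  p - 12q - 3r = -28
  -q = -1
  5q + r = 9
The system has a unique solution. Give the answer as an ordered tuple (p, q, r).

(-4, 1, 4)

Form the augmented matrix and row-reduce:
  [ 1  -12  -3  |  -28 ]
  [ 0   -1   0  |   -1 ]
  [ 0    5   1  |    9 ]
ρ2 → -1·ρ2
ρ3 → ρ3 − 5·ρ2
ρ1 → ρ1 + 3·ρ3
ρ1 → ρ1 + 12·ρ2
Reading off the last column: p = -4, q = 1, r = 4.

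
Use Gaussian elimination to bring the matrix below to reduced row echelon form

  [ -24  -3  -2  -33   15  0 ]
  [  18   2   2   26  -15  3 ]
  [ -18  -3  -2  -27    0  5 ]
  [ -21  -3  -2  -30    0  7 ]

r1 ← -1/24·r1
  [   1  1/8  1/12  11/8  -5/8  0 ]
  [  18    2     2    26   -15  3 ]
  [ -18   -3    -2   -27     0  5 ]
  [ -21   -3    -2   -30     0  7 ]
r2 ← r2 − 18·r1
  [   1   1/8  1/12  11/8   -5/8  0 ]
  [   0  -1/4   1/2   5/4  -15/4  3 ]
  [ -18    -3    -2   -27      0  5 ]
  [ -21    -3    -2   -30      0  7 ]
r3 ← r3 + 18·r1
  [   1   1/8  1/12  11/8   -5/8  0 ]
  [   0  -1/4   1/2   5/4  -15/4  3 ]
  [   0  -3/4  -1/2  -9/4  -45/4  5 ]
  [ -21    -3    -2   -30      0  7 ]
r4 ← r4 + 21·r1
  [ 1   1/8  1/12  11/8    -5/8  0 ]
  [ 0  -1/4   1/2   5/4   -15/4  3 ]
  [ 0  -3/4  -1/2  -9/4   -45/4  5 ]
  [ 0  -3/8  -1/4  -9/8  -105/8  7 ]
r2 ← -4·r2
  [ 1   1/8  1/12  11/8    -5/8    0 ]
  [ 0     1    -2    -5      15  -12 ]
  [ 0  -3/4  -1/2  -9/4   -45/4    5 ]
  [ 0  -3/8  -1/4  -9/8  -105/8    7 ]
r3 ← r3 + 3/4·r2
  [ 1   1/8  1/12  11/8    -5/8    0 ]
  [ 0     1    -2    -5      15  -12 ]
  [ 0     0    -2    -6       0   -4 ]
  [ 0  -3/8  -1/4  -9/8  -105/8    7 ]
r4 ← r4 + 3/8·r2
  [ 1  1/8  1/12  11/8   -5/8    0 ]
  [ 0    1    -2    -5     15  -12 ]
  [ 0    0    -2    -6      0   -4 ]
  [ 0    0    -1    -3  -15/2  5/2 ]
r3 ← -1/2·r3
  [ 1  1/8  1/12  11/8   -5/8    0 ]
  [ 0    1    -2    -5     15  -12 ]
  [ 0    0     1     3      0    2 ]
  [ 0    0    -1    -3  -15/2  5/2 ]
r4 ← r4 + r3
  [ 1  1/8  1/12  11/8   -5/8    0 ]
  [ 0    1    -2    -5     15  -12 ]
  [ 0    0     1     3      0    2 ]
  [ 0    0     0     0  -15/2  9/2 ]
r4 ← -2/15·r4
  [ 1  1/8  1/12  11/8  -5/8     0 ]
  [ 0    1    -2    -5    15   -12 ]
  [ 0    0     1     3     0     2 ]
  [ 0    0     0     0     1  -3/5 ]
r2 ← r2 − 15·r4
  [ 1  1/8  1/12  11/8  -5/8     0 ]
  [ 0    1    -2    -5     0    -3 ]
  [ 0    0     1     3     0     2 ]
  [ 0    0     0     0     1  -3/5 ]
r1 ← r1 + 5/8·r4
  [ 1  1/8  1/12  11/8  0  -3/8 ]
  [ 0    1    -2    -5  0    -3 ]
  [ 0    0     1     3  0     2 ]
  [ 0    0     0     0  1  -3/5 ]
r2 ← r2 + 2·r3
  [ 1  1/8  1/12  11/8  0  -3/8 ]
  [ 0    1     0     1  0     1 ]
  [ 0    0     1     3  0     2 ]
  [ 0    0     0     0  1  -3/5 ]
r1 ← r1 − 1/12·r3
  [ 1  1/8  0  9/8  0  -13/24 ]
  [ 0    1  0    1  0       1 ]
  [ 0    0  1    3  0       2 ]
  [ 0    0  0    0  1    -3/5 ]
r1 ← r1 − 1/8·r2
  [ 1  0  0  1  0  -2/3 ]
  [ 0  1  0  1  0     1 ]
  [ 0  0  1  3  0     2 ]
  [ 0  0  0  0  1  -3/5 ]

[[1, 0, 0, 1, 0, -2/3], [0, 1, 0, 1, 0, 1], [0, 0, 1, 3, 0, 2], [0, 0, 0, 0, 1, -3/5]]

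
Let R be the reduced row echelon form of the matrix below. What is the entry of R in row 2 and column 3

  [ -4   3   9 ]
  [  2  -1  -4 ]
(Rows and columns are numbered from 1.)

R1 := -1/4·R1
R2 := R2 − 2·R1
R2 := 2·R2
R1 := R1 + 3/4·R2

1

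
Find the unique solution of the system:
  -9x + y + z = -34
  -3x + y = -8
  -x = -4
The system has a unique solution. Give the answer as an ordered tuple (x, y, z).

(4, 4, -2)

Form the augmented matrix and row-reduce:
  [ -9  1  1  |  -34 ]
  [ -3  1  0  |   -8 ]
  [ -1  0  0  |   -4 ]
R1 ← -1/9·R1
R2 ← R2 + 3·R1
R3 ← R3 + R1
R2 ← 3/2·R2
R3 ← R3 + 1/9·R2
R3 ← -6·R3
R2 ← R2 + 1/2·R3
R1 ← R1 + 1/9·R3
R1 ← R1 + 1/9·R2
Reading off the last column: x = 4, y = 4, z = -2.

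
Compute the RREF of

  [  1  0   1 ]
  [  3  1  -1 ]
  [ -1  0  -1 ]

[[1, 0, 1], [0, 1, -4], [0, 0, 0]]

R2 -> R2 − 3·R1
  [  1  0   1 ]
  [  0  1  -4 ]
  [ -1  0  -1 ]
R3 -> R3 + R1
  [ 1  0   1 ]
  [ 0  1  -4 ]
  [ 0  0   0 ]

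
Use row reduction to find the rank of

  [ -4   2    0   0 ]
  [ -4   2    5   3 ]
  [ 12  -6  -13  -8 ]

rank = 3

ρ1 := -1/4·ρ1
ρ2 := ρ2 + 4·ρ1
ρ3 := ρ3 − 12·ρ1
ρ2 := 1/5·ρ2
ρ3 := ρ3 + 13·ρ2
ρ3 := -5·ρ3
ρ2 := ρ2 − 3/5·ρ3
The reduced form has 3 nonzero rows.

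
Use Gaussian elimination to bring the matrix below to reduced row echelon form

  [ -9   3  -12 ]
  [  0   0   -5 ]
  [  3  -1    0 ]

ρ1 -> -1/9·ρ1
ρ3 -> ρ3 − 3·ρ1
ρ2 -> -1/5·ρ2
ρ3 -> ρ3 + 4·ρ2
ρ1 -> ρ1 − 4/3·ρ2

[[1, -1/3, 0], [0, 0, 1], [0, 0, 0]]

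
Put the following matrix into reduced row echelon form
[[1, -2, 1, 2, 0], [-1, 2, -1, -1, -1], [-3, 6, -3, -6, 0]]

[[1, -2, 1, 0, 2], [0, 0, 0, 1, -1], [0, 0, 0, 0, 0]]

R2 := R2 + R1
  [  1  -2   1   2   0 ]
  [  0   0   0   1  -1 ]
  [ -3   6  -3  -6   0 ]
R3 := R3 + 3·R1
  [ 1  -2  1  2   0 ]
  [ 0   0  0  1  -1 ]
  [ 0   0  0  0   0 ]
R1 := R1 − 2·R2
  [ 1  -2  1  0   2 ]
  [ 0   0  0  1  -1 ]
  [ 0   0  0  0   0 ]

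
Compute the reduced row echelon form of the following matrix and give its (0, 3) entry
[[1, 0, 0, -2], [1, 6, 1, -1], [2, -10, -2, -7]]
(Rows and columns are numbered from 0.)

Subtract r1 from r2.
  [ 1    0   0  -2 ]
  [ 0    6   1   1 ]
  [ 2  -10  -2  -7 ]
Subtract 2 times r1 from r3.
  [ 1    0   0  -2 ]
  [ 0    6   1   1 ]
  [ 0  -10  -2  -3 ]
Multiply r2 by 1/6.
  [ 1    0    0   -2 ]
  [ 0    1  1/6  1/6 ]
  [ 0  -10   -2   -3 ]
Add 10 times r2 to r3.
  [ 1  0     0    -2 ]
  [ 0  1   1/6   1/6 ]
  [ 0  0  -1/3  -4/3 ]
Multiply r3 by -3.
  [ 1  0    0   -2 ]
  [ 0  1  1/6  1/6 ]
  [ 0  0    1    4 ]
Subtract 1/6 times r3 from r2.
  [ 1  0  0    -2 ]
  [ 0  1  0  -1/2 ]
  [ 0  0  1     4 ]

-2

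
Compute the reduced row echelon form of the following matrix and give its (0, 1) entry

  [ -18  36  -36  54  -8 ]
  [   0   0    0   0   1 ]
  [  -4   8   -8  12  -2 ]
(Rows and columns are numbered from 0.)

-2

R1 -> -1/18·R1
R3 -> R3 + 4·R1
R3 -> R3 + 2/9·R2
R1 -> R1 − 4/9·R2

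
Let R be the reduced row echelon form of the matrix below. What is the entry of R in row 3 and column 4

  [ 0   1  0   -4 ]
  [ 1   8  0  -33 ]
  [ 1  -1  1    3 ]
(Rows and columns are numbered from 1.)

R1 <-> R2
R3 ← R3 − R1
R3 ← R3 + 9·R2
R1 ← R1 − 8·R2

0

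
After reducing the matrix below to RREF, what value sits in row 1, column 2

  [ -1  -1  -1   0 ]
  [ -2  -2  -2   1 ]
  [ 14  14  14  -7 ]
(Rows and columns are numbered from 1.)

1

ρ1 -> -1·ρ1
ρ2 -> ρ2 + 2·ρ1
ρ3 -> ρ3 − 14·ρ1
ρ3 -> ρ3 + 7·ρ2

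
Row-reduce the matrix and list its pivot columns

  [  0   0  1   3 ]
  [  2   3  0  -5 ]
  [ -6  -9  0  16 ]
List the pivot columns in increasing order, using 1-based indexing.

1, 3, 4

Swap r1 and r2.
  [  2   3  0  -5 ]
  [  0   0  1   3 ]
  [ -6  -9  0  16 ]
Multiply r1 by 1/2.
  [  1  3/2  0  -5/2 ]
  [  0    0  1     3 ]
  [ -6   -9  0    16 ]
Add 6 times r1 to r3.
  [ 1  3/2  0  -5/2 ]
  [ 0    0  1     3 ]
  [ 0    0  0     1 ]
Subtract 3 times r3 from r2.
  [ 1  3/2  0  -5/2 ]
  [ 0    0  1     0 ]
  [ 0    0  0     1 ]
Add 5/2 times r3 to r1.
  [ 1  3/2  0  0 ]
  [ 0    0  1  0 ]
  [ 0    0  0  1 ]
Pivot columns are the columns containing a leading 1.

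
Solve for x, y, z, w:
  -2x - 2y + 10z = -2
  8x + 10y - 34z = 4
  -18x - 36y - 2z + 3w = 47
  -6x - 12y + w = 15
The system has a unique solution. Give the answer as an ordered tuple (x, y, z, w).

(-5, 1, -1, -3)

Form the augmented matrix and row-reduce:
  [  -2   -2   10  0  |  -2 ]
  [   8   10  -34  0  |   4 ]
  [ -18  -36   -2  3  |  47 ]
  [  -6  -12    0  1  |  15 ]
R1 := -1/2·R1
  [   1    1   -5  0  |   1 ]
  [   8   10  -34  0  |   4 ]
  [ -18  -36   -2  3  |  47 ]
  [  -6  -12    0  1  |  15 ]
R2 := R2 − 8·R1
  [   1    1  -5  0  |   1 ]
  [   0    2   6  0  |  -4 ]
  [ -18  -36  -2  3  |  47 ]
  [  -6  -12   0  1  |  15 ]
R3 := R3 + 18·R1
  [  1    1   -5  0  |   1 ]
  [  0    2    6  0  |  -4 ]
  [  0  -18  -92  3  |  65 ]
  [ -6  -12    0  1  |  15 ]
R4 := R4 + 6·R1
  [ 1    1   -5  0  |   1 ]
  [ 0    2    6  0  |  -4 ]
  [ 0  -18  -92  3  |  65 ]
  [ 0   -6  -30  1  |  21 ]
R2 := 1/2·R2
  [ 1    1   -5  0  |   1 ]
  [ 0    1    3  0  |  -2 ]
  [ 0  -18  -92  3  |  65 ]
  [ 0   -6  -30  1  |  21 ]
R3 := R3 + 18·R2
  [ 1   1   -5  0  |   1 ]
  [ 0   1    3  0  |  -2 ]
  [ 0   0  -38  3  |  29 ]
  [ 0  -6  -30  1  |  21 ]
R4 := R4 + 6·R2
  [ 1  1   -5  0  |   1 ]
  [ 0  1    3  0  |  -2 ]
  [ 0  0  -38  3  |  29 ]
  [ 0  0  -12  1  |   9 ]
R3 := -1/38·R3
  [ 1  1   -5      0  |       1 ]
  [ 0  1    3      0  |      -2 ]
  [ 0  0    1  -3/38  |  -29/38 ]
  [ 0  0  -12      1  |       9 ]
R4 := R4 + 12·R3
  [ 1  1  -5      0  |       1 ]
  [ 0  1   3      0  |      -2 ]
  [ 0  0   1  -3/38  |  -29/38 ]
  [ 0  0   0   1/19  |   -3/19 ]
R4 := 19·R4
  [ 1  1  -5      0  |       1 ]
  [ 0  1   3      0  |      -2 ]
  [ 0  0   1  -3/38  |  -29/38 ]
  [ 0  0   0      1  |      -3 ]
R3 := R3 + 3/38·R4
  [ 1  1  -5  0  |   1 ]
  [ 0  1   3  0  |  -2 ]
  [ 0  0   1  0  |  -1 ]
  [ 0  0   0  1  |  -3 ]
R2 := R2 − 3·R3
  [ 1  1  -5  0  |   1 ]
  [ 0  1   0  0  |   1 ]
  [ 0  0   1  0  |  -1 ]
  [ 0  0   0  1  |  -3 ]
R1 := R1 + 5·R3
  [ 1  1  0  0  |  -4 ]
  [ 0  1  0  0  |   1 ]
  [ 0  0  1  0  |  -1 ]
  [ 0  0  0  1  |  -3 ]
R1 := R1 − R2
  [ 1  0  0  0  |  -5 ]
  [ 0  1  0  0  |   1 ]
  [ 0  0  1  0  |  -1 ]
  [ 0  0  0  1  |  -3 ]
Reading off the last column: x = -5, y = 1, z = -1, w = -3.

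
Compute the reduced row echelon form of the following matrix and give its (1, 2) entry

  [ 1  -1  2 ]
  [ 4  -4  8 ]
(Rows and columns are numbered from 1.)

-1

Subtract 4 times ρ1 from ρ2.
  [ 1  -1  2 ]
  [ 0   0  0 ]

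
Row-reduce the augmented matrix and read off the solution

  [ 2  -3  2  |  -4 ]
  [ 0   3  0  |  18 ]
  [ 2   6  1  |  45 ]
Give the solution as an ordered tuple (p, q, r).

(2, 6, 5)

Multiply R1 by 1/2.
  [ 1  -3/2  1  |  -2 ]
  [ 0     3  0  |  18 ]
  [ 2     6  1  |  45 ]
Subtract 2 times R1 from R3.
  [ 1  -3/2   1  |  -2 ]
  [ 0     3   0  |  18 ]
  [ 0     9  -1  |  49 ]
Multiply R2 by 1/3.
  [ 1  -3/2   1  |  -2 ]
  [ 0     1   0  |   6 ]
  [ 0     9  -1  |  49 ]
Subtract 9 times R2 from R3.
  [ 1  -3/2   1  |  -2 ]
  [ 0     1   0  |   6 ]
  [ 0     0  -1  |  -5 ]
Multiply R3 by -1.
  [ 1  -3/2  1  |  -2 ]
  [ 0     1  0  |   6 ]
  [ 0     0  1  |   5 ]
Subtract R3 from R1.
  [ 1  -3/2  0  |  -7 ]
  [ 0     1  0  |   6 ]
  [ 0     0  1  |   5 ]
Add 3/2 times R2 to R1.
  [ 1  0  0  |  2 ]
  [ 0  1  0  |  6 ]
  [ 0  0  1  |  5 ]
Reading off the last column: p = 2, q = 6, r = 5.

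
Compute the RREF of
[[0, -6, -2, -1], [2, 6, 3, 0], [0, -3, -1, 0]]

[[1, 0, 1/2, 0], [0, 1, 1/3, 0], [0, 0, 0, 1]]

R1 <-> R2
  [ 2   6   3   0 ]
  [ 0  -6  -2  -1 ]
  [ 0  -3  -1   0 ]
R1 → 1/2·R1
  [ 1   3  3/2   0 ]
  [ 0  -6   -2  -1 ]
  [ 0  -3   -1   0 ]
R2 → -1/6·R2
  [ 1   3  3/2    0 ]
  [ 0   1  1/3  1/6 ]
  [ 0  -3   -1    0 ]
R3 → R3 + 3·R2
  [ 1  3  3/2    0 ]
  [ 0  1  1/3  1/6 ]
  [ 0  0    0  1/2 ]
R3 → 2·R3
  [ 1  3  3/2    0 ]
  [ 0  1  1/3  1/6 ]
  [ 0  0    0    1 ]
R2 → R2 − 1/6·R3
  [ 1  3  3/2  0 ]
  [ 0  1  1/3  0 ]
  [ 0  0    0  1 ]
R1 → R1 − 3·R2
  [ 1  0  1/2  0 ]
  [ 0  1  1/3  0 ]
  [ 0  0    0  1 ]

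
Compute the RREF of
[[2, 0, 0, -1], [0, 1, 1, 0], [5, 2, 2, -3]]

[[1, 0, 0, 0], [0, 1, 1, 0], [0, 0, 0, 1]]

Multiply ρ1 by 1/2.
  [ 1  0  0  -1/2 ]
  [ 0  1  1     0 ]
  [ 5  2  2    -3 ]
Subtract 5 times ρ1 from ρ3.
  [ 1  0  0  -1/2 ]
  [ 0  1  1     0 ]
  [ 0  2  2  -1/2 ]
Subtract 2 times ρ2 from ρ3.
  [ 1  0  0  -1/2 ]
  [ 0  1  1     0 ]
  [ 0  0  0  -1/2 ]
Multiply ρ3 by -2.
  [ 1  0  0  -1/2 ]
  [ 0  1  1     0 ]
  [ 0  0  0     1 ]
Add 1/2 times ρ3 to ρ1.
  [ 1  0  0  0 ]
  [ 0  1  1  0 ]
  [ 0  0  0  1 ]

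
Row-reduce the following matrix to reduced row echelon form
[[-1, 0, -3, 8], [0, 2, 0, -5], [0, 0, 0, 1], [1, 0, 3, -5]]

r1 → -1·r1
  [ 1  0  3  -8 ]
  [ 0  2  0  -5 ]
  [ 0  0  0   1 ]
  [ 1  0  3  -5 ]
r4 → r4 − r1
  [ 1  0  3  -8 ]
  [ 0  2  0  -5 ]
  [ 0  0  0   1 ]
  [ 0  0  0   3 ]
r2 → 1/2·r2
  [ 1  0  3    -8 ]
  [ 0  1  0  -5/2 ]
  [ 0  0  0     1 ]
  [ 0  0  0     3 ]
r4 → r4 − 3·r3
  [ 1  0  3    -8 ]
  [ 0  1  0  -5/2 ]
  [ 0  0  0     1 ]
  [ 0  0  0     0 ]
r2 → r2 + 5/2·r3
  [ 1  0  3  -8 ]
  [ 0  1  0   0 ]
  [ 0  0  0   1 ]
  [ 0  0  0   0 ]
r1 → r1 + 8·r3
  [ 1  0  3  0 ]
  [ 0  1  0  0 ]
  [ 0  0  0  1 ]
  [ 0  0  0  0 ]

[[1, 0, 3, 0], [0, 1, 0, 0], [0, 0, 0, 1], [0, 0, 0, 0]]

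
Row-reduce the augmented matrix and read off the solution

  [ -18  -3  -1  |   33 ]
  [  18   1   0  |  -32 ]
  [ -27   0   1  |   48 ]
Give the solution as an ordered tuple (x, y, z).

R1 ← -1/18·R1
R2 ← R2 − 18·R1
R3 ← R3 + 27·R1
R2 ← -1/2·R2
R3 ← R3 − 9/2·R2
R3 ← 4·R3
R2 ← R2 − 1/2·R3
R1 ← R1 − 1/18·R3
R1 ← R1 − 1/6·R2
Reading off the last column: x = -5/3, y = -2, z = 3.

(-5/3, -2, 3)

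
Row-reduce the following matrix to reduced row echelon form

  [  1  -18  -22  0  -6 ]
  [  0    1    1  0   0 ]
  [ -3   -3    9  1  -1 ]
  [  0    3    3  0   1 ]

Add 3 times ρ1 to ρ3.
  [ 1  -18  -22  0   -6 ]
  [ 0    1    1  0    0 ]
  [ 0  -57  -57  1  -19 ]
  [ 0    3    3  0    1 ]
Add 57 times ρ2 to ρ3.
  [ 1  -18  -22  0   -6 ]
  [ 0    1    1  0    0 ]
  [ 0    0    0  1  -19 ]
  [ 0    3    3  0    1 ]
Subtract 3 times ρ2 from ρ4.
  [ 1  -18  -22  0   -6 ]
  [ 0    1    1  0    0 ]
  [ 0    0    0  1  -19 ]
  [ 0    0    0  0    1 ]
Add 19 times ρ4 to ρ3.
  [ 1  -18  -22  0  -6 ]
  [ 0    1    1  0   0 ]
  [ 0    0    0  1   0 ]
  [ 0    0    0  0   1 ]
Add 6 times ρ4 to ρ1.
  [ 1  -18  -22  0  0 ]
  [ 0    1    1  0  0 ]
  [ 0    0    0  1  0 ]
  [ 0    0    0  0  1 ]
Add 18 times ρ2 to ρ1.
  [ 1  0  -4  0  0 ]
  [ 0  1   1  0  0 ]
  [ 0  0   0  1  0 ]
  [ 0  0   0  0  1 ]

[[1, 0, -4, 0, 0], [0, 1, 1, 0, 0], [0, 0, 0, 1, 0], [0, 0, 0, 0, 1]]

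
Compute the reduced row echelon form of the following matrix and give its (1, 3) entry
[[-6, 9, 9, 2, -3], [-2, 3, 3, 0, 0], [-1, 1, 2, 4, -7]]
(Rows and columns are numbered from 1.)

Multiply r1 by -1/6.
  [  1  -3/2  -3/2  -1/3  1/2 ]
  [ -2     3     3     0    0 ]
  [ -1     1     2     4   -7 ]
Add 2 times r1 to r2.
  [  1  -3/2  -3/2  -1/3  1/2 ]
  [  0     0     0  -2/3    1 ]
  [ -1     1     2     4   -7 ]
Add r1 to r3.
  [ 1  -3/2  -3/2  -1/3    1/2 ]
  [ 0     0     0  -2/3      1 ]
  [ 0  -1/2   1/2  11/3  -13/2 ]
Swap r2 and r3.
  [ 1  -3/2  -3/2  -1/3    1/2 ]
  [ 0  -1/2   1/2  11/3  -13/2 ]
  [ 0     0     0  -2/3      1 ]
Multiply r2 by -2.
  [ 1  -3/2  -3/2   -1/3  1/2 ]
  [ 0     1    -1  -22/3   13 ]
  [ 0     0     0   -2/3    1 ]
Multiply r3 by -3/2.
  [ 1  -3/2  -3/2   -1/3   1/2 ]
  [ 0     1    -1  -22/3    13 ]
  [ 0     0     0      1  -3/2 ]
Add 22/3 times r3 to r2.
  [ 1  -3/2  -3/2  -1/3   1/2 ]
  [ 0     1    -1     0     2 ]
  [ 0     0     0     1  -3/2 ]
Add 1/3 times r3 to r1.
  [ 1  -3/2  -3/2  0     0 ]
  [ 0     1    -1  0     2 ]
  [ 0     0     0  1  -3/2 ]
Add 3/2 times r2 to r1.
  [ 1  0  -3  0     3 ]
  [ 0  1  -1  0     2 ]
  [ 0  0   0  1  -3/2 ]

-3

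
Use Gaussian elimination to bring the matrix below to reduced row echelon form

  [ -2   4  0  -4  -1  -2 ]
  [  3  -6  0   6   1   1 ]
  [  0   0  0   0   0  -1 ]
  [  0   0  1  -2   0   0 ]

[[1, -2, 0, 2, 0, 0], [0, 0, 1, -2, 0, 0], [0, 0, 0, 0, 1, 0], [0, 0, 0, 0, 0, 1]]

ρ1 → -1/2·ρ1
  [ 1  -2  0   2  1/2   1 ]
  [ 3  -6  0   6    1   1 ]
  [ 0   0  0   0    0  -1 ]
  [ 0   0  1  -2    0   0 ]
ρ2 → ρ2 − 3·ρ1
  [ 1  -2  0   2   1/2   1 ]
  [ 0   0  0   0  -1/2  -2 ]
  [ 0   0  0   0     0  -1 ]
  [ 0   0  1  -2     0   0 ]
ρ2 <-> ρ4
  [ 1  -2  0   2   1/2   1 ]
  [ 0   0  1  -2     0   0 ]
  [ 0   0  0   0     0  -1 ]
  [ 0   0  0   0  -1/2  -2 ]
ρ3 <-> ρ4
  [ 1  -2  0   2   1/2   1 ]
  [ 0   0  1  -2     0   0 ]
  [ 0   0  0   0  -1/2  -2 ]
  [ 0   0  0   0     0  -1 ]
ρ3 → -2·ρ3
  [ 1  -2  0   2  1/2   1 ]
  [ 0   0  1  -2    0   0 ]
  [ 0   0  0   0    1   4 ]
  [ 0   0  0   0    0  -1 ]
ρ4 → -1·ρ4
  [ 1  -2  0   2  1/2  1 ]
  [ 0   0  1  -2    0  0 ]
  [ 0   0  0   0    1  4 ]
  [ 0   0  0   0    0  1 ]
ρ3 → ρ3 − 4·ρ4
  [ 1  -2  0   2  1/2  1 ]
  [ 0   0  1  -2    0  0 ]
  [ 0   0  0   0    1  0 ]
  [ 0   0  0   0    0  1 ]
ρ1 → ρ1 − ρ4
  [ 1  -2  0   2  1/2  0 ]
  [ 0   0  1  -2    0  0 ]
  [ 0   0  0   0    1  0 ]
  [ 0   0  0   0    0  1 ]
ρ1 → ρ1 − 1/2·ρ3
  [ 1  -2  0   2  0  0 ]
  [ 0   0  1  -2  0  0 ]
  [ 0   0  0   0  1  0 ]
  [ 0   0  0   0  0  1 ]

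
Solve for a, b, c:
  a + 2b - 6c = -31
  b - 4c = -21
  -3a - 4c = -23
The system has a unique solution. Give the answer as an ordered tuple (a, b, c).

Form the augmented matrix and row-reduce:
  [  1  2  -6  |  -31 ]
  [  0  1  -4  |  -21 ]
  [ -3  0  -4  |  -23 ]
ρ3 ← ρ3 + 3·ρ1
  [ 1  2   -6  |   -31 ]
  [ 0  1   -4  |   -21 ]
  [ 0  6  -22  |  -116 ]
ρ3 ← ρ3 − 6·ρ2
  [ 1  2  -6  |  -31 ]
  [ 0  1  -4  |  -21 ]
  [ 0  0   2  |   10 ]
ρ3 ← 1/2·ρ3
  [ 1  2  -6  |  -31 ]
  [ 0  1  -4  |  -21 ]
  [ 0  0   1  |    5 ]
ρ2 ← ρ2 + 4·ρ3
  [ 1  2  -6  |  -31 ]
  [ 0  1   0  |   -1 ]
  [ 0  0   1  |    5 ]
ρ1 ← ρ1 + 6·ρ3
  [ 1  2  0  |  -1 ]
  [ 0  1  0  |  -1 ]
  [ 0  0  1  |   5 ]
ρ1 ← ρ1 − 2·ρ2
  [ 1  0  0  |   1 ]
  [ 0  1  0  |  -1 ]
  [ 0  0  1  |   5 ]
Reading off the last column: a = 1, b = -1, c = 5.

(1, -1, 5)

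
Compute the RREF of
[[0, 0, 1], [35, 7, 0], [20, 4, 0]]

[[1, 1/5, 0], [0, 0, 1], [0, 0, 0]]

R1 <-> R2
  [ 35  7  0 ]
  [  0  0  1 ]
  [ 20  4  0 ]
R1 → 1/35·R1
  [  1  1/5  0 ]
  [  0    0  1 ]
  [ 20    4  0 ]
R3 → R3 − 20·R1
  [ 1  1/5  0 ]
  [ 0    0  1 ]
  [ 0    0  0 ]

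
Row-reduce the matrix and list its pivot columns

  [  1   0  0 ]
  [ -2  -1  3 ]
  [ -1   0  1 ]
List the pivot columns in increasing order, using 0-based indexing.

ρ2 → ρ2 + 2·ρ1
ρ3 → ρ3 + ρ1
ρ2 → -1·ρ2
ρ2 → ρ2 + 3·ρ3
Pivot columns are the columns containing a leading 1.

0, 1, 2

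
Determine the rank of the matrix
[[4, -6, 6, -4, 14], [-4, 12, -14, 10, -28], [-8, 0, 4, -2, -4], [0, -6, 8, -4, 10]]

R1 → 1/4·R1
  [  1  -3/2  3/2  -1  7/2 ]
  [ -4    12  -14  10  -28 ]
  [ -8     0    4  -2   -4 ]
  [  0    -6    8  -4   10 ]
R2 → R2 + 4·R1
  [  1  -3/2  3/2  -1  7/2 ]
  [  0     6   -8   6  -14 ]
  [ -8     0    4  -2   -4 ]
  [  0    -6    8  -4   10 ]
R3 → R3 + 8·R1
  [ 1  -3/2  3/2   -1  7/2 ]
  [ 0     6   -8    6  -14 ]
  [ 0   -12   16  -10   24 ]
  [ 0    -6    8   -4   10 ]
R2 → 1/6·R2
  [ 1  -3/2   3/2   -1   7/2 ]
  [ 0     1  -4/3    1  -7/3 ]
  [ 0   -12    16  -10    24 ]
  [ 0    -6     8   -4    10 ]
R3 → R3 + 12·R2
  [ 1  -3/2   3/2  -1   7/2 ]
  [ 0     1  -4/3   1  -7/3 ]
  [ 0     0     0   2    -4 ]
  [ 0    -6     8  -4    10 ]
R4 → R4 + 6·R2
  [ 1  -3/2   3/2  -1   7/2 ]
  [ 0     1  -4/3   1  -7/3 ]
  [ 0     0     0   2    -4 ]
  [ 0     0     0   2    -4 ]
R3 → 1/2·R3
  [ 1  -3/2   3/2  -1   7/2 ]
  [ 0     1  -4/3   1  -7/3 ]
  [ 0     0     0   1    -2 ]
  [ 0     0     0   2    -4 ]
R4 → R4 − 2·R3
  [ 1  -3/2   3/2  -1   7/2 ]
  [ 0     1  -4/3   1  -7/3 ]
  [ 0     0     0   1    -2 ]
  [ 0     0     0   0     0 ]
R2 → R2 − R3
  [ 1  -3/2   3/2  -1   7/2 ]
  [ 0     1  -4/3   0  -1/3 ]
  [ 0     0     0   1    -2 ]
  [ 0     0     0   0     0 ]
R1 → R1 + R3
  [ 1  -3/2   3/2  0   3/2 ]
  [ 0     1  -4/3  0  -1/3 ]
  [ 0     0     0  1    -2 ]
  [ 0     0     0  0     0 ]
R1 → R1 + 3/2·R2
  [ 1  0  -1/2  0     1 ]
  [ 0  1  -4/3  0  -1/3 ]
  [ 0  0     0  1    -2 ]
  [ 0  0     0  0     0 ]
The reduced form has 3 nonzero rows.

rank = 3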